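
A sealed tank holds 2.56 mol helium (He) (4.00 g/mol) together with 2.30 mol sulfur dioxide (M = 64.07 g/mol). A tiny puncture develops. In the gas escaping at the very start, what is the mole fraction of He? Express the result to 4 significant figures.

0.8167

Each component's effusion rate ∝ (its partial pressure)·(1/√M) ∝ n_i/√M_i.
So x_He in the escaping gas = (n_He/√M_He) / Σ(n_i/√M_i)
= (2.56/√4.00) / (2.56/√4.00 + 2.30/√64.07) = 1.280/(1.280 + 0.2873) = 0.8167.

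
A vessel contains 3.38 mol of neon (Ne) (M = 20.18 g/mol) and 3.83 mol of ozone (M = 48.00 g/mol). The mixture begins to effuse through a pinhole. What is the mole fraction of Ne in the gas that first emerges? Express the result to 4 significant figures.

The effusion rate of species i is ∝ p_i/√M_i ∝ n_i/√M_i.
Mole fraction of Ne in the effusate = (n_Ne/√M_Ne) / (n_Ne/√M_Ne + n_O₃/√M_O₃)
= (3.38/√20.18) / (3.38/√20.18 + 3.83/√48.00) = 0.7524/(0.7524 + 0.5528) = 0.5765.

0.5765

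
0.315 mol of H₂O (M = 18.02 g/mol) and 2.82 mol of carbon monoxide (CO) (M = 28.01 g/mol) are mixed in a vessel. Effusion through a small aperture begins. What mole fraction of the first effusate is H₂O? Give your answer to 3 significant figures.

Rate_i ∝ x_i/√M_i (Graham's law weighted by mole fraction), so the effusate composition follows n_i/√M_i.
So x_H₂O in the escaping gas = (n_H₂O/√M_H₂O) / Σ(n_i/√M_i)
= (0.315/√18.02) / (0.315/√18.02 + 2.82/√28.01) = 0.07420/(0.07420 + 0.5328) = 0.122.

0.122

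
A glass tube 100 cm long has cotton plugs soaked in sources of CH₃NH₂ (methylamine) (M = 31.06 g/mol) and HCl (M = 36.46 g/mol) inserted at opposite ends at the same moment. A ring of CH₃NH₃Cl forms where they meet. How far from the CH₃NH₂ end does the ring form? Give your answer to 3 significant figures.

52.0 cm

In equal time, each gas travels a distance ∝ its rate ∝ 1/√M, so d_CH₃NH₂/d_HCl = √(M_HCl/M_CH₃NH₂) = √(36.46/31.06) = 1.083.
With d_CH₃NH₂ + d_HCl = 100 cm, d_HCl = 100/(1 + 1.083) = 48.00 cm.
d_CH₃NH₂ = 100 − 48.00 = 52.0 cm.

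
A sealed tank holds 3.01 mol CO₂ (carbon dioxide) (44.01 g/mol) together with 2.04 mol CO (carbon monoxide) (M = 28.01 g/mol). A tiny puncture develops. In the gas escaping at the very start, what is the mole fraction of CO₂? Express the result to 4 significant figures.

0.5407

The effusion rate of species i is ∝ p_i/√M_i ∝ n_i/√M_i.
Mole fraction of CO₂ in the effusate = (n_CO₂/√M_CO₂) / (n_CO₂/√M_CO₂ + n_CO/√M_CO)
= (3.01/√44.01) / (3.01/√44.01 + 2.04/√28.01) = 0.4537/(0.4537 + 0.3855) = 0.5407.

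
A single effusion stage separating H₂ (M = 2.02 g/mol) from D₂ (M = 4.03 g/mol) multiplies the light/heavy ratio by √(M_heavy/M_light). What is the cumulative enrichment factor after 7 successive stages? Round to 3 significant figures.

After 7 stages the ratio has grown by (√(4.03/2.02))^7 = (4.03/2.02)^(7/2).
= 1.99505^(7/2) = 11.2.

11.2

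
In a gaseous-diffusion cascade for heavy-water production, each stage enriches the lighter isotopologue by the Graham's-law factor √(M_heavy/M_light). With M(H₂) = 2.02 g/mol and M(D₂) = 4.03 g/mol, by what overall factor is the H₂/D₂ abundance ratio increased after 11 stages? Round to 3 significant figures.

Overall factor = α^11 with α = √(4.03/2.02), i.e. (4.03/2.02)^(11/2).
= 1.99505^(11/2) = 44.6.

44.6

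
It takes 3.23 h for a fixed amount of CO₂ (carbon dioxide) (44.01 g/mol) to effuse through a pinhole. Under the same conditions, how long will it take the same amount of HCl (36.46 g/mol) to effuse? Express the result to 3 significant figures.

2.94 h

Using Graham's law: t_HCl/t_CO₂ = √(M_HCl/M_CO₂) = √(36.46/44.01) = √0.8284 = 0.9102.
So the time for HCl is 3.23 × 0.9102 = 2.94 h.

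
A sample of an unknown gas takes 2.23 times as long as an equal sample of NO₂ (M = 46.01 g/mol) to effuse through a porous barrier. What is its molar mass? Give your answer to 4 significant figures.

Graham's law gives t_X/t_NO₂ = √(M_X/M_NO₂).
2.23 = √(M_X/46.01)
M_X = 46.01 × 2.23² = 46.01 × 4.973 = 228.8 g/mol

228.8 g/mol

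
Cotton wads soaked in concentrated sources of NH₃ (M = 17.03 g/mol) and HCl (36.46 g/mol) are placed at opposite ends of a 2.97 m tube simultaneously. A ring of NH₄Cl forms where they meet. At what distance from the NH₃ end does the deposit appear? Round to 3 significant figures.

1.76 m

In equal time, each gas travels a distance ∝ its rate ∝ 1/√M, so d_NH₃/d_HCl = √(M_HCl/M_NH₃) = √(36.46/17.03) = 1.463.
With d_NH₃ + d_HCl = 2.97 m, d_HCl = 2.97/(1 + 1.463) = 1.206 m.
d_NH₃ = 2.97 − 1.206 = 1.76 m.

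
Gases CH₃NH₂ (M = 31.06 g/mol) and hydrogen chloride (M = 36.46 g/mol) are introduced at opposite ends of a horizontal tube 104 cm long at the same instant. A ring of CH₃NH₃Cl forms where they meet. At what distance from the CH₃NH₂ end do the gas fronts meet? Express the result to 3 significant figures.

54.1 cm

In equal time, each gas travels a distance ∝ its rate ∝ 1/√M, so d_CH₃NH₂/d_HCl = √(M_HCl/M_CH₃NH₂) = √(36.46/31.06) = 1.083.
With d_CH₃NH₂ + d_HCl = 104 cm, d_HCl = 104/(1 + 1.083) = 49.92 cm.
d_CH₃NH₂ = 104 − 49.92 = 54.1 cm.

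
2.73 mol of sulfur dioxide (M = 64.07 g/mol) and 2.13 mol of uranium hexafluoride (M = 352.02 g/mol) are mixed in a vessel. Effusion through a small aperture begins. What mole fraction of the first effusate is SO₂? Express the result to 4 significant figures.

0.7503

Effusion rate of each component ∝ n_i/√M_i (partial pressure × 1/√M).
So x_SO₂ in the escaping gas = (n_SO₂/√M_SO₂) / Σ(n_i/√M_i)
= (2.73/√64.07) / (2.73/√64.07 + 2.13/√352.02) = 0.3411/(0.3411 + 0.1135) = 0.7503.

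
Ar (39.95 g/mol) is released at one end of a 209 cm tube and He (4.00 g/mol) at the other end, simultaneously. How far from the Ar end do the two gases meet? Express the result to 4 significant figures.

50.24 cm

The fronts meet when d_Ar + d_He = L with d_Ar/d_He = √(M_He/M_Ar) (Graham's law). Here √(M_He/M_Ar) = √(4.00/39.95) = 0.3164.
With d_Ar + d_He = 209 cm, d_He = 209/(1 + 0.3164) = 158.8 cm.
d_Ar = 209 − 158.8 = 50.24 cm.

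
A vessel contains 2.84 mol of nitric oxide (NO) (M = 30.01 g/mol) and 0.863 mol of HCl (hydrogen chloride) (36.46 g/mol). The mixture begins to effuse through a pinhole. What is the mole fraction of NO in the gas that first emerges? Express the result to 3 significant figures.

0.784

Each component's effusion rate ∝ (its partial pressure)·(1/√M) ∝ n_i/√M_i.
x_NO(eff) = (n_NO/√M_NO) / (n_NO/√M_NO + n_HCl/√M_HCl)
= (2.84/√30.01) / (2.84/√30.01 + 0.863/√36.46) = 0.5184/(0.5184 + 0.1429) = 0.784.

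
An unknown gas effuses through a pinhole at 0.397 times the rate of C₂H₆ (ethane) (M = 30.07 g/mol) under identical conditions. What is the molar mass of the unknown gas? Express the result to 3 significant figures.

191 g/mol

Graham's law gives rate_X/rate_C₂H₆ = √(M_C₂H₆/M_X).
0.397 = √(30.07/M_X)
M_X = 30.07 / 0.397² = 30.07 / 0.1576 = 191 g/mol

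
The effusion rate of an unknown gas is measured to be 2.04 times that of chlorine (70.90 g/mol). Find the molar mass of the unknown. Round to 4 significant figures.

By Graham's law, rate_X/rate_Cl₂ = √(M_Cl₂/M_X).
2.04 = √(70.90/M_X)
M_X = 70.90 / 2.04² = 70.90 / 4.162 = 17.04 g/mol

17.04 g/mol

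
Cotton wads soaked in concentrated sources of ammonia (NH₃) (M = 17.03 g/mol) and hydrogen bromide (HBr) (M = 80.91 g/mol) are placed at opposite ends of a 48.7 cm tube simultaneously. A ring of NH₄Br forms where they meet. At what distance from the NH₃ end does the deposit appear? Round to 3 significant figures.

33.4 cm

The fronts meet when d_NH₃ + d_HBr = L with d_NH₃/d_HBr = √(M_HBr/M_NH₃) (Graham's law). Here √(M_HBr/M_NH₃) = √(80.91/17.03) = 2.180.
With d_NH₃ + d_HBr = 48.7 cm, d_HBr = 48.7/(1 + 2.180) = 15.32 cm.
d_NH₃ = 48.7 − 15.32 = 33.4 cm.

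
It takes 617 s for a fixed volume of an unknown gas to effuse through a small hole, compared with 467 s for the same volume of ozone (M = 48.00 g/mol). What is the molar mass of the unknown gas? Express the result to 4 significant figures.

From Graham's law, t_X/t_O₃ = √(M_X/M_O₃).
617/467 = 1.321 = √(M_X/48.00)
M_X = 48.00 × 1.321² = 48.00 × 1.746 = 83.79 g/mol

83.79 g/mol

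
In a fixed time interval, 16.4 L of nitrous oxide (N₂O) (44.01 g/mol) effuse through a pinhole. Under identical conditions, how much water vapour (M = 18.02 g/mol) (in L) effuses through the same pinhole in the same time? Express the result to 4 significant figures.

From Graham's law, rate_H₂O/rate_N₂O = √(M_N₂O/M_H₂O) = √(44.01/18.02) = √2.442 = 1.563.
So the volume for H₂O is 16.4 × 1.563 = 25.63 L.

25.63 L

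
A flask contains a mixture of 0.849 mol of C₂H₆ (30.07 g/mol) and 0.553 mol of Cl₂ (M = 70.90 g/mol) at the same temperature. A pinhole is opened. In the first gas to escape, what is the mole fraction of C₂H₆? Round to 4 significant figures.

0.7022

Effusion rate of each component ∝ n_i/√M_i (partial pressure × 1/√M).
Mole fraction of C₂H₆ in the effusate = (n_C₂H₆/√M_C₂H₆) / (n_C₂H₆/√M_C₂H₆ + n_Cl₂/√M_Cl₂)
= (0.849/√30.07) / (0.849/√30.07 + 0.553/√70.90) = 0.1548/(0.1548 + 0.06568) = 0.7022.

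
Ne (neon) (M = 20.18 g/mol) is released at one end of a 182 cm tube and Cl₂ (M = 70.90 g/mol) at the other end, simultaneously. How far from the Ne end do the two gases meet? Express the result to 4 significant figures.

In equal time, each gas travels a distance ∝ its rate ∝ 1/√M, so d_Ne/d_Cl₂ = √(M_Cl₂/M_Ne) = √(70.90/20.18) = 1.874.
With d_Ne + d_Cl₂ = 182 cm, d_Cl₂ = 182/(1 + 1.874) = 63.32 cm.
d_Ne = 182 − 63.32 = 118.7 cm.

118.7 cm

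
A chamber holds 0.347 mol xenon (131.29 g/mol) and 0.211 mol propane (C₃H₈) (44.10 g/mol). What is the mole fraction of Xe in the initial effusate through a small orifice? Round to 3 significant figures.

Effusion rate of each component ∝ n_i/√M_i (partial pressure × 1/√M).
Mole fraction of Xe in the effusate = (n_Xe/√M_Xe) / (n_Xe/√M_Xe + n_C₃H₈/√M_C₃H₈)
= (0.347/√131.29) / (0.347/√131.29 + 0.211/√44.10) = 0.03028/(0.03028 + 0.03177) = 0.488.

0.488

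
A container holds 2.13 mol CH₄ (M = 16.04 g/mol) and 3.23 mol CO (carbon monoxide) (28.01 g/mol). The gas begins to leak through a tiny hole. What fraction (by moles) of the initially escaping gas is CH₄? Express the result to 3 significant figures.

Effusion rate of each component ∝ n_i/√M_i (partial pressure × 1/√M).
Mole fraction of CH₄ in the effusate = (n_CH₄/√M_CH₄) / (n_CH₄/√M_CH₄ + n_CO/√M_CO)
= (2.13/√16.04) / (2.13/√16.04 + 3.23/√28.01) = 0.5318/(0.5318 + 0.6103) = 0.466.

0.466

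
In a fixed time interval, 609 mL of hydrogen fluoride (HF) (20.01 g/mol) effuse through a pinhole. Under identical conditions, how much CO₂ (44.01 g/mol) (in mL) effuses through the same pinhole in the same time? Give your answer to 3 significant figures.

411 mL

Graham's law gives rate_CO₂/rate_HF = √(M_HF/M_CO₂) = √(20.01/44.01) = √0.4547 = 0.6743.
So the volume for CO₂ is 609 × 0.6743 = 411 mL.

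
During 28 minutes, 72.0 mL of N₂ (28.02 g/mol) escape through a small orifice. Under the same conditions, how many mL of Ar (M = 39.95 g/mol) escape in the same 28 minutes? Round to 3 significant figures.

Since effusion rate ∝ 1/√M, rate_Ar/rate_N₂ = √(M_N₂/M_Ar) = √(28.02/39.95) = √0.7014 = 0.8375.
So the volume for Ar is 72.0 × 0.8375 = 60.3 mL.

60.3 mL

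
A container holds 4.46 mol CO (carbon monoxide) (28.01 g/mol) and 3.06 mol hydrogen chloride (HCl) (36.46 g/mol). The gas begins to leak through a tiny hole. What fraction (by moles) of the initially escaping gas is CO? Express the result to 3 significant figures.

0.624

Each component's effusion rate ∝ (its partial pressure)·(1/√M) ∝ n_i/√M_i.
x_CO(eff) = (n_CO/√M_CO) / (n_CO/√M_CO + n_HCl/√M_HCl)
= (4.46/√28.01) / (4.46/√28.01 + 3.06/√36.46) = 0.8427/(0.8427 + 0.5068) = 0.624.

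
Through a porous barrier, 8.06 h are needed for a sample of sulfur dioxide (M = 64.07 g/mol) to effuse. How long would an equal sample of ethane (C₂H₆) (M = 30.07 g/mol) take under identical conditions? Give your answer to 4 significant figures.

From Graham's law, t_C₂H₆/t_SO₂ = √(M_C₂H₆/M_SO₂) = √(30.07/64.07) = √0.4693 = 0.6851.
So the time for C₂H₆ is 8.06 × 0.6851 = 5.522 h.

5.522 h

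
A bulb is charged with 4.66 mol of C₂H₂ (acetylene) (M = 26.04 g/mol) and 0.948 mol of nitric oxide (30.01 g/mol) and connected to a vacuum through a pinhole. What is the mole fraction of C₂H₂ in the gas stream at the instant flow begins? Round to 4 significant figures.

Effusion rate of each component ∝ n_i/√M_i (partial pressure × 1/√M).
x_C₂H₂(eff) = (n_C₂H₂/√M_C₂H₂) / (n_C₂H₂/√M_C₂H₂ + n_NO/√M_NO)
= (4.66/√26.04) / (4.66/√26.04 + 0.948/√30.01) = 0.9132/(0.9132 + 0.1731) = 0.8407.

0.8407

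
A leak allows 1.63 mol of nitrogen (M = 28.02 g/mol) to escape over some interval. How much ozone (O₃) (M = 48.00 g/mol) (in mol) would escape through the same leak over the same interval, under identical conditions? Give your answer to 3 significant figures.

By Graham's law, rate_O₃/rate_N₂ = √(M_N₂/M_O₃) = √(28.02/48.00) = √0.5837 = 0.7640.
So the amount for O₃ is 1.63 × 0.7640 = 1.25 mol.

1.25 mol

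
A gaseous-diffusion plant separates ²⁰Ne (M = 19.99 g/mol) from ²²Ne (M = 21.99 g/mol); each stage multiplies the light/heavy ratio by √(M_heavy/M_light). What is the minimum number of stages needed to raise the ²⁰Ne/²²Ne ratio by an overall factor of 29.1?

Single-stage factor α = √(21.99/19.99), so ln α = ½ ln(1.10005) = 0.04768.
Need α^N ≥ 29.1 ⇒ N ≥ ln(29.1) / ln α = 3.371 / 0.04768 = 70.70.
Rounding up, N = 71 stages.

71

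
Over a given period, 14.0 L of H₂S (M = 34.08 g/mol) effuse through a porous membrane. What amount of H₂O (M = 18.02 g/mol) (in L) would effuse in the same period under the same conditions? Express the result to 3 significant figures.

Since effusion rate ∝ 1/√M, rate_H₂O/rate_H₂S = √(M_H₂S/M_H₂O) = √(34.08/18.02) = √1.891 = 1.375.
So the volume for H₂O is 14.0 × 1.375 = 19.3 L.

19.3 L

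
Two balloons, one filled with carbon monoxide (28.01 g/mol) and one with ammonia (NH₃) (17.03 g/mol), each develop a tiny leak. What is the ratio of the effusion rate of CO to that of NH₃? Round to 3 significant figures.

0.780

By Graham's law, rate_CO/rate_NH₃ = √(M_NH₃/M_CO) = √(17.03/28.01) = √0.6080 = 0.780.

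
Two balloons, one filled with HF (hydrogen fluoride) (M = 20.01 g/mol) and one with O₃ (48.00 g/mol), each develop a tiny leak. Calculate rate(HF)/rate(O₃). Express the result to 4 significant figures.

By Graham's law, rate_HF/rate_O₃ = √(M_O₃/M_HF) = √(48.00/20.01) = √2.399 = 1.549.

1.549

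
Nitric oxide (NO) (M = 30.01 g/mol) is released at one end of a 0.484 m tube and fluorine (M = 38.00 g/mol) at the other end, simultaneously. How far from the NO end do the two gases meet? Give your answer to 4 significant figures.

0.2563 m

Distances travelled in equal time are proportional to diffusion rates, so d_NO/d_F₂ = √(M_F₂/M_NO) = √(38.00/30.01) = 1.125.
With d_NO + d_F₂ = 0.484 m, d_F₂ = 0.484/(1 + 1.125) = 0.2277 m.
d_NO = 0.484 − 0.2277 = 0.2563 m.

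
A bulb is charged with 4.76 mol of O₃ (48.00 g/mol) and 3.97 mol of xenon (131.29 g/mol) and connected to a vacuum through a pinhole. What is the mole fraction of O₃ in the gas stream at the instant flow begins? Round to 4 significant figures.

Effusion rate of each component ∝ n_i/√M_i (partial pressure × 1/√M).
Mole fraction of O₃ in the effusate = (n_O₃/√M_O₃) / (n_O₃/√M_O₃ + n_Xe/√M_Xe)
= (4.76/√48.00) / (4.76/√48.00 + 3.97/√131.29) = 0.6870/(0.6870 + 0.3465) = 0.6648.

0.6648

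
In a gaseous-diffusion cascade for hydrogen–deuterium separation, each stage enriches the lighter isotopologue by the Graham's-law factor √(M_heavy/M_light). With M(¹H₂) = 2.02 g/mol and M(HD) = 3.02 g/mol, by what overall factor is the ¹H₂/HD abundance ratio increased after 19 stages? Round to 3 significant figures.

45.6

After 19 stages the ratio has grown by (√(3.02/2.02))^19 = (3.02/2.02)^(19/2).
= 1.49505^(19/2) = 45.6.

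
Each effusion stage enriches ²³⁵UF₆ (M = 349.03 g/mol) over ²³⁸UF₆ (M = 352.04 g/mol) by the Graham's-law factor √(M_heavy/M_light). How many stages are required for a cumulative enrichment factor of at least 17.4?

666

Single-stage factor α = √(352.04/349.03), so ln α = ½ ln(1.00862) = 0.004293.
Need α^N ≥ 17.4 ⇒ N ≥ ln(17.4) / ln α = 2.856 / 0.004293 = 665.31.
Rounding up, N = 666 stages.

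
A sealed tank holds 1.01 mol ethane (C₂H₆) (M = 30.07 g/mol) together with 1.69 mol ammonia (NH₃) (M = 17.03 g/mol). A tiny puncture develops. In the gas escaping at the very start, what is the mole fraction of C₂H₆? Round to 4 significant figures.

Each component's effusion rate ∝ (its partial pressure)·(1/√M) ∝ n_i/√M_i.
x_C₂H₆(eff) = (n_C₂H₆/√M_C₂H₆) / (n_C₂H₆/√M_C₂H₆ + n_NH₃/√M_NH₃)
= (1.01/√30.07) / (1.01/√30.07 + 1.69/√17.03) = 0.1842/(0.1842 + 0.4095) = 0.3102.

0.3102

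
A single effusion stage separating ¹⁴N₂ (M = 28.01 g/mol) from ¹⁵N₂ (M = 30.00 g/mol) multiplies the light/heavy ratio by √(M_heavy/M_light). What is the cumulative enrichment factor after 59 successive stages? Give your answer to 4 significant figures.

7.574

Overall factor = α^59 with α = √(30.00/28.01), i.e. (30.00/28.01)^(59/2).
= 1.07105^(59/2) = 7.574.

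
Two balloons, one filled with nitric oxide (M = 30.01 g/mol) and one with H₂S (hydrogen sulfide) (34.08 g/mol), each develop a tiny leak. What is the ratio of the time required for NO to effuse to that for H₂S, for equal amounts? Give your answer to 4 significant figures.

Since effusion rate ∝ 1/√M, t_NO/t_H₂S = √(M_NO/M_H₂S) = √(30.01/34.08) = √0.8806 = 0.9384.

0.9384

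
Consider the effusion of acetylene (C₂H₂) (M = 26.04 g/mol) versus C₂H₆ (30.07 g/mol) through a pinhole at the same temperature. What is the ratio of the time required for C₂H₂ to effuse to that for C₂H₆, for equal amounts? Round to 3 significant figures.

0.931

From Graham's law, t_C₂H₂/t_C₂H₆ = √(M_C₂H₂/M_C₂H₆) = √(26.04/30.07) = √0.8660 = 0.931.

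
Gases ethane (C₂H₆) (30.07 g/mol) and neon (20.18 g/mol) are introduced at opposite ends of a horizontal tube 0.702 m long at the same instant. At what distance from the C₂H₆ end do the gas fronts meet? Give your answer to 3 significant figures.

The fronts meet when d_C₂H₆ + d_Ne = L with d_C₂H₆/d_Ne = √(M_Ne/M_C₂H₆) (Graham's law). Here √(M_Ne/M_C₂H₆) = √(20.18/30.07) = 0.8192.
With d_C₂H₆ + d_Ne = 0.702 m, d_Ne = 0.702/(1 + 0.8192) = 0.3859 m.
d_C₂H₆ = 0.702 − 0.3859 = 0.316 m.

0.316 m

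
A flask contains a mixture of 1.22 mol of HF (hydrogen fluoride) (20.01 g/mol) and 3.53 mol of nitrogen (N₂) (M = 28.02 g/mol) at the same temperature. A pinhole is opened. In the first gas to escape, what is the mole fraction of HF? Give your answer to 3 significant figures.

0.290

Effusion rate of each component ∝ n_i/√M_i (partial pressure × 1/√M).
x_HF(eff) = (n_HF/√M_HF) / (n_HF/√M_HF + n_N₂/√M_N₂)
= (1.22/√20.01) / (1.22/√20.01 + 3.53/√28.02) = 0.2727/(0.2727 + 0.6669) = 0.290.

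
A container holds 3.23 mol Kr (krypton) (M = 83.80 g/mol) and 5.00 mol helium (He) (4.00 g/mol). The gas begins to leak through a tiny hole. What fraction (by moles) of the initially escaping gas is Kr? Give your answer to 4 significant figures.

Each component's effusion rate ∝ (its partial pressure)·(1/√M) ∝ n_i/√M_i.
So x_Kr in the escaping gas = (n_Kr/√M_Kr) / Σ(n_i/√M_i)
= (3.23/√83.80) / (3.23/√83.80 + 5.00/√4.00) = 0.3528/(0.3528 + 2.500) = 0.1237.

0.1237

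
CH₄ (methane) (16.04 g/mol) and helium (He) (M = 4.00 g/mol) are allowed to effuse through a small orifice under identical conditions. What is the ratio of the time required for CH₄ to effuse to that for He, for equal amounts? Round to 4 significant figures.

2.002

From Graham's law, t_CH₄/t_He = √(M_CH₄/M_He) = √(16.04/4.00) = √4.010 = 2.002.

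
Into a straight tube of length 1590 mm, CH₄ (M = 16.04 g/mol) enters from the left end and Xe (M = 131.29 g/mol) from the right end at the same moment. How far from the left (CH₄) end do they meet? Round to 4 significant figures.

1178 mm

Graham's law gives d_CH₄/d_Xe = rate_CH₄/rate_Xe = √(M_Xe/M_CH₄) = √(131.29/16.04) = 2.861.
With d_CH₄ + d_Xe = 1590 mm, d_Xe = 1590/(1 + 2.861) = 411.8 mm.
d_CH₄ = 1590 − 411.8 = 1178 mm.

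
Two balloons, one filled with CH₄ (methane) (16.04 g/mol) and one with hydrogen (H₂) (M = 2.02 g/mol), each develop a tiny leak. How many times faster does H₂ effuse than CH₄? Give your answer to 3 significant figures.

2.82

From Graham's law, rate_H₂/rate_CH₄ = √(M_CH₄/M_H₂) = √(16.04/2.02) = √7.941 = 2.82.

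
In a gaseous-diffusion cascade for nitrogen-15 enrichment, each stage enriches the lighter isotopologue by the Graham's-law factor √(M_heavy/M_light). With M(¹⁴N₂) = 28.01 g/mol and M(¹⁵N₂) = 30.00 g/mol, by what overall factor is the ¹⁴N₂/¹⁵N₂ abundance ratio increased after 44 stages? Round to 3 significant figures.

The single-stage factor is √(M_heavy/M_light), so 44 stages give [√(30.00/28.01)]^44 = (30.00/28.01)^(44/2).
= 1.07105^22 = 4.53.

4.53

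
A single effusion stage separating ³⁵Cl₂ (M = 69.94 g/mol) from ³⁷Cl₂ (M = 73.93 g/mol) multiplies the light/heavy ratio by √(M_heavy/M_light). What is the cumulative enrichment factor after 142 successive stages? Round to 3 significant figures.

51.4

The single-stage factor is √(M_heavy/M_light), so 142 stages give [√(73.93/69.94)]^142 = (73.93/69.94)^(142/2).
= 1.05705^71 = 51.4.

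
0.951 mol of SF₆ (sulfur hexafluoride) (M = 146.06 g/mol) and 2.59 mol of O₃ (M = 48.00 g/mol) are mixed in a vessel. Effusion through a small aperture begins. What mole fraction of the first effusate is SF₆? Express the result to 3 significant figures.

0.174

Effusion rate of each component ∝ n_i/√M_i (partial pressure × 1/√M).
Mole fraction of SF₆ in the effusate = (n_SF₆/√M_SF₆) / (n_SF₆/√M_SF₆ + n_O₃/√M_O₃)
= (0.951/√146.06) / (0.951/√146.06 + 2.59/√48.00) = 0.07869/(0.07869 + 0.3738) = 0.174.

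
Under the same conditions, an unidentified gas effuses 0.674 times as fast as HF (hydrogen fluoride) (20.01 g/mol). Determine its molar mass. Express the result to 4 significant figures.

44.05 g/mol

Using Graham's law: rate_X/rate_HF = √(M_HF/M_X).
0.674 = √(20.01/M_X)
M_X = 20.01 / 0.674² = 20.01 / 0.4543 = 44.05 g/mol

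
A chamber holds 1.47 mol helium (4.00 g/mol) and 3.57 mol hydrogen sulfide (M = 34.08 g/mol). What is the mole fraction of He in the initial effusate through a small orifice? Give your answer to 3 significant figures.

0.546

The effusion rate of species i is ∝ p_i/√M_i ∝ n_i/√M_i.
Mole fraction of He in the effusate = (n_He/√M_He) / (n_He/√M_He + n_H₂S/√M_H₂S)
= (1.47/√4.00) / (1.47/√4.00 + 3.57/√34.08) = 0.7350/(0.7350 + 0.6115) = 0.546.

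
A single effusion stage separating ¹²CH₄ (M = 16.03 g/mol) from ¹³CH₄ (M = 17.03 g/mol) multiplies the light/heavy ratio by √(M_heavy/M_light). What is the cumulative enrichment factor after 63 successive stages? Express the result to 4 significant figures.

Each stage multiplies the ratio by α = √(17.03/16.03), so after 63 stages the overall factor is α^63 = (17.03/16.03)^(63/2).
= 1.06238^(63/2) = 6.728.

6.728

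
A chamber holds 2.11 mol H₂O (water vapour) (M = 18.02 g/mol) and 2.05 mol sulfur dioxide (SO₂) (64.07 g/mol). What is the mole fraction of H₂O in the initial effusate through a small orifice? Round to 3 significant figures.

0.660

The effusion rate of species i is ∝ p_i/√M_i ∝ n_i/√M_i.
Mole fraction of H₂O in the effusate = (n_H₂O/√M_H₂O) / (n_H₂O/√M_H₂O + n_SO₂/√M_SO₂)
= (2.11/√18.02) / (2.11/√18.02 + 2.05/√64.07) = 0.4971/(0.4971 + 0.2561) = 0.660.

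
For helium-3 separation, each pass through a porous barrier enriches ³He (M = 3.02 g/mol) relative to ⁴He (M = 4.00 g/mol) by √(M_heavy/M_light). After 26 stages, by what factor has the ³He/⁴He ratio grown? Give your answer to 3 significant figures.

Overall factor = α^26 with α = √(4.00/3.02), i.e. (4.00/3.02)^(26/2).
= 1.32450^13 = 38.6.

38.6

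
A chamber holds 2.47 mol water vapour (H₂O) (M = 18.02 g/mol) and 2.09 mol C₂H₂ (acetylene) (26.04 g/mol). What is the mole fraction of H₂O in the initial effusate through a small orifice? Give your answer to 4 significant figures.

Effusion rate of each component ∝ n_i/√M_i (partial pressure × 1/√M).
x_H₂O(eff) = (n_H₂O/√M_H₂O) / (n_H₂O/√M_H₂O + n_C₂H₂/√M_C₂H₂)
= (2.47/√18.02) / (2.47/√18.02 + 2.09/√26.04) = 0.5819/(0.5819 + 0.4096) = 0.5869.

0.5869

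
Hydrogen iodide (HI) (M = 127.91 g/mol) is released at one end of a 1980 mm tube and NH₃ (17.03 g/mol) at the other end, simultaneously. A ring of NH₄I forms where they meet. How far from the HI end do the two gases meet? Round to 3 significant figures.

Distances travelled in equal time are proportional to diffusion rates, so d_HI/d_NH₃ = √(M_NH₃/M_HI) = √(17.03/127.91) = 0.3649.
With d_HI + d_NH₃ = 1980 mm, d_NH₃ = 1980/(1 + 0.3649) = 1451 mm.
d_HI = 1980 − 1451 = 529 mm.

529 mm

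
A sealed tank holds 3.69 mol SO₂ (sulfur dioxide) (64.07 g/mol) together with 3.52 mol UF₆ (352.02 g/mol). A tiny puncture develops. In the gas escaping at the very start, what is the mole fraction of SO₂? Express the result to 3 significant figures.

Rate_i ∝ x_i/√M_i (Graham's law weighted by mole fraction), so the effusate composition follows n_i/√M_i.
x_SO₂(eff) = (n_SO₂/√M_SO₂) / (n_SO₂/√M_SO₂ + n_UF₆/√M_UF₆)
= (3.69/√64.07) / (3.69/√64.07 + 3.52/√352.02) = 0.4610/(0.4610 + 0.1876) = 0.711.

0.711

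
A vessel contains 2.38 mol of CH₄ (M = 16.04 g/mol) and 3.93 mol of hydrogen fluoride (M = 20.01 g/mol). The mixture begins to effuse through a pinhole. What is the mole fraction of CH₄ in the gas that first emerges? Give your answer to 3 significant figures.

Effusion rate of each component ∝ n_i/√M_i (partial pressure × 1/√M).
So x_CH₄ in the escaping gas = (n_CH₄/√M_CH₄) / Σ(n_i/√M_i)
= (2.38/√16.04) / (2.38/√16.04 + 3.93/√20.01) = 0.5943/(0.5943 + 0.8786) = 0.403.

0.403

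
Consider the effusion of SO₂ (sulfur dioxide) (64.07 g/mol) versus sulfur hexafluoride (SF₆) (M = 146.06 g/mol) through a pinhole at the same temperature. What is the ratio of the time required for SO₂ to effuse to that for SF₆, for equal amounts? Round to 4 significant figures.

0.6623

Graham's law gives t_SO₂/t_SF₆ = √(M_SO₂/M_SF₆) = √(64.07/146.06) = √0.4387 = 0.6623.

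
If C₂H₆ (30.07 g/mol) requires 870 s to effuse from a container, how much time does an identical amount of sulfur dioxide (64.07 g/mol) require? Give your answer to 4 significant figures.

Since effusion rate ∝ 1/√M, t_SO₂/t_C₂H₆ = √(M_SO₂/M_C₂H₆) = √(64.07/30.07) = √2.131 = 1.460.
So the time for SO₂ is 870 × 1.460 = 1270 s.

1270 s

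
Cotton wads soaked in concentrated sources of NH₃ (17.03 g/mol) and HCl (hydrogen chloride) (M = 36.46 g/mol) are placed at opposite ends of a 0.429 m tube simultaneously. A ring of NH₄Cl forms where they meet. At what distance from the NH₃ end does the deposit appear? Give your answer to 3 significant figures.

0.255 m

The fronts meet when d_NH₃ + d_HCl = L with d_NH₃/d_HCl = √(M_HCl/M_NH₃) (Graham's law). Here √(M_HCl/M_NH₃) = √(36.46/17.03) = 1.463.
With d_NH₃ + d_HCl = 0.429 m, d_HCl = 0.429/(1 + 1.463) = 0.1742 m.
d_NH₃ = 0.429 − 0.1742 = 0.255 m.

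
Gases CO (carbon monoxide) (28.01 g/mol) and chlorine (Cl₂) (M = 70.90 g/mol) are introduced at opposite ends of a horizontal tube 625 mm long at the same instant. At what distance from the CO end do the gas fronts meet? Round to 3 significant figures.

In equal time, each gas travels a distance ∝ its rate ∝ 1/√M, so d_CO/d_Cl₂ = √(M_Cl₂/M_CO) = √(70.90/28.01) = 1.591.
With d_CO + d_Cl₂ = 625 mm, d_Cl₂ = 625/(1 + 1.591) = 241.2 mm.
d_CO = 625 − 241.2 = 384 mm.

384 mm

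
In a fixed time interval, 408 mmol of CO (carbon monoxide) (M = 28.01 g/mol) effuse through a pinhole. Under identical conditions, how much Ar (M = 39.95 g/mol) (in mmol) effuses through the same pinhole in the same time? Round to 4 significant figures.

341.6 mmol

Since effusion rate ∝ 1/√M, rate_Ar/rate_CO = √(M_CO/M_Ar) = √(28.01/39.95) = √0.7011 = 0.8373.
So the amount for Ar is 408 × 0.8373 = 341.6 mmol.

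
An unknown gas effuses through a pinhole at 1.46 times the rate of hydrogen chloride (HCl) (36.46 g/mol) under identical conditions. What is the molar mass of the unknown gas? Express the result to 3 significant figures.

17.1 g/mol

Since effusion rate ∝ 1/√M, rate_X/rate_HCl = √(M_HCl/M_X).
1.46 = √(36.46/M_X)
M_X = 36.46 / 1.46² = 36.46 / 2.132 = 17.1 g/mol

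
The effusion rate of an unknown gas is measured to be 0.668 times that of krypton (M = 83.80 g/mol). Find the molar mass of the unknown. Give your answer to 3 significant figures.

188 g/mol

Using Graham's law: rate_X/rate_Kr = √(M_Kr/M_X).
0.668 = √(83.80/M_X)
M_X = 83.80 / 0.668² = 83.80 / 0.4462 = 188 g/mol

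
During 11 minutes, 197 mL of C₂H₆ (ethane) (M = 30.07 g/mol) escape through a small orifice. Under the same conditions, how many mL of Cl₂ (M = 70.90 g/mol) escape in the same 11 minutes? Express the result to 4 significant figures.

Since effusion rate ∝ 1/√M, rate_Cl₂/rate_C₂H₆ = √(M_C₂H₆/M_Cl₂) = √(30.07/70.90) = √0.4241 = 0.6512.
So the volume for Cl₂ is 197 × 0.6512 = 128.3 mL.

128.3 mL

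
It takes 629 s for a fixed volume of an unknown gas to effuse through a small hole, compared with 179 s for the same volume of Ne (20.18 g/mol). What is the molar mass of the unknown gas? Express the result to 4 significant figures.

249.2 g/mol

From Graham's law, t_X/t_Ne = √(M_X/M_Ne).
629/179 = 3.514 = √(M_X/20.18)
M_X = 20.18 × 3.514² = 20.18 × 12.35 = 249.2 g/mol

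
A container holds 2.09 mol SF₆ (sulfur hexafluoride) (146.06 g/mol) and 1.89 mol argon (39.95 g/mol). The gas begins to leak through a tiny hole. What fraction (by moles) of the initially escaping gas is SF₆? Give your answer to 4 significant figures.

0.3664

The effusion rate of species i is ∝ p_i/√M_i ∝ n_i/√M_i.
x_SF₆(eff) = (n_SF₆/√M_SF₆) / (n_SF₆/√M_SF₆ + n_Ar/√M_Ar)
= (2.09/√146.06) / (2.09/√146.06 + 1.89/√39.95) = 0.1729/(0.1729 + 0.2990) = 0.3664.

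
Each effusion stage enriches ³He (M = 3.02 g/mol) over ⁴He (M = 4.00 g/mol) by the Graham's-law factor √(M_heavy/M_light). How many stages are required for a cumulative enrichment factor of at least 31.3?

25

Single-stage factor α = √(4.00/3.02), so ln α = ½ ln(1.32450) = 0.1405.
Need α^N ≥ 31.3 ⇒ N ≥ ln(31.3) / ln α = 3.444 / 0.1405 = 24.51.
Rounding up, N = 25 stages.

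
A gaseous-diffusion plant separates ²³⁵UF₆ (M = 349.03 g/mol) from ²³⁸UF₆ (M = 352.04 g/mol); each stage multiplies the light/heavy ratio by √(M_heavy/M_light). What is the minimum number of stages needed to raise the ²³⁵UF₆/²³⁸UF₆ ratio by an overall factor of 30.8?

799

With α = √(352.04/349.03) per stage, ln α = ½ ln(1.00862) = 0.004293.
Need α^N ≥ 30.8 ⇒ N ≥ ln(30.8) / ln α = 3.428 / 0.004293 = 798.31.
So at least 799 stages are needed.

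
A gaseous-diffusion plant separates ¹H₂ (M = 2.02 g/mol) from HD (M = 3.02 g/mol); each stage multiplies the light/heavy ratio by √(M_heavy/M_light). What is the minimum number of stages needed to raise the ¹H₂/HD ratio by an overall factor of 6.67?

Single-stage factor α = √(3.02/2.02), so ln α = ½ ln(1.49505) = 0.2011.
Need α^N ≥ 6.67 ⇒ N ≥ ln(6.67) / ln α = 1.898 / 0.2011 = 9.44.
Minimum whole number of stages: N = 10.

10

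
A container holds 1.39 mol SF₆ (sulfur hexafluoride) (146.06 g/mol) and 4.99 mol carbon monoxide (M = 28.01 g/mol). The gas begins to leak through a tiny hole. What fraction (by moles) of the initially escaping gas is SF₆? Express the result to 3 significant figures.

Each component's effusion rate ∝ (its partial pressure)·(1/√M) ∝ n_i/√M_i.
So x_SF₆ in the escaping gas = (n_SF₆/√M_SF₆) / Σ(n_i/√M_i)
= (1.39/√146.06) / (1.39/√146.06 + 4.99/√28.01) = 0.1150/(0.1150 + 0.9429) = 0.109.

0.109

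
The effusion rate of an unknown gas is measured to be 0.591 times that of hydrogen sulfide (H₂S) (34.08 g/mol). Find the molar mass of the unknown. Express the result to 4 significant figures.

From Graham's law, rate_X/rate_H₂S = √(M_H₂S/M_X).
0.591 = √(34.08/M_X)
M_X = 34.08 / 0.591² = 34.08 / 0.3493 = 97.57 g/mol

97.57 g/mol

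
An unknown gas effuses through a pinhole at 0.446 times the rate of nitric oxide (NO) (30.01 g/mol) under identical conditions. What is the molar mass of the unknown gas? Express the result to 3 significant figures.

By Graham's law, rate_X/rate_NO = √(M_NO/M_X).
0.446 = √(30.01/M_X)
M_X = 30.01 / 0.446² = 30.01 / 0.1989 = 151 g/mol

151 g/mol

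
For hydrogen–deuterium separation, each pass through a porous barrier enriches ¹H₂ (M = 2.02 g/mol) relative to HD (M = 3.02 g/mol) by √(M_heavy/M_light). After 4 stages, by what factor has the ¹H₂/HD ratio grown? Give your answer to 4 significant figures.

2.235

Each stage multiplies the ratio by α = √(3.02/2.02), so after 4 stages the overall factor is α^4 = (3.02/2.02)^(4/2).
= 1.49505^2 = 2.235.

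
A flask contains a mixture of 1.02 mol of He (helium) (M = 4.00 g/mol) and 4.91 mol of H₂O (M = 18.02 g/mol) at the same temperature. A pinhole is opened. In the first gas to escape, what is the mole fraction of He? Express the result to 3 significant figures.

Effusion rate of each component ∝ n_i/√M_i (partial pressure × 1/√M).
x_He(eff) = (n_He/√M_He) / (n_He/√M_He + n_H₂O/√M_H₂O)
= (1.02/√4.00) / (1.02/√4.00 + 4.91/√18.02) = 0.5100/(0.5100 + 1.157) = 0.306.

0.306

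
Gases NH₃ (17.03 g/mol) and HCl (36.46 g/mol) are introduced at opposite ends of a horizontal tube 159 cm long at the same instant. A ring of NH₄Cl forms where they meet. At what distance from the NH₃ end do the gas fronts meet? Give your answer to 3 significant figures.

94.4 cm

The fronts meet when d_NH₃ + d_HCl = L with d_NH₃/d_HCl = √(M_HCl/M_NH₃) (Graham's law). Here √(M_HCl/M_NH₃) = √(36.46/17.03) = 1.463.
With d_NH₃ + d_HCl = 159 cm, d_HCl = 159/(1 + 1.463) = 64.55 cm.
d_NH₃ = 159 − 64.55 = 94.4 cm.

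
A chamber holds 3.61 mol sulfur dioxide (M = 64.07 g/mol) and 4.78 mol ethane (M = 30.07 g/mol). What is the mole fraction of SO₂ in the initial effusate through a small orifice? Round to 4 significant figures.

The effusion rate of species i is ∝ p_i/√M_i ∝ n_i/√M_i.
So x_SO₂ in the escaping gas = (n_SO₂/√M_SO₂) / Σ(n_i/√M_i)
= (3.61/√64.07) / (3.61/√64.07 + 4.78/√30.07) = 0.4510/(0.4510 + 0.8717) = 0.3410.

0.3410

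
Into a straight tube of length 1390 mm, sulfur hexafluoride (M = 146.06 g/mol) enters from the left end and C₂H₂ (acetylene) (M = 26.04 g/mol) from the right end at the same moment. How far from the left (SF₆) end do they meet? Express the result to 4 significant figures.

412.7 mm

Graham's law gives d_SF₆/d_C₂H₂ = rate_SF₆/rate_C₂H₂ = √(M_C₂H₂/M_SF₆) = √(26.04/146.06) = 0.4222.
With d_SF₆ + d_C₂H₂ = 1390 mm, d_C₂H₂ = 1390/(1 + 0.4222) = 977.3 mm.
d_SF₆ = 1390 − 977.3 = 412.7 mm.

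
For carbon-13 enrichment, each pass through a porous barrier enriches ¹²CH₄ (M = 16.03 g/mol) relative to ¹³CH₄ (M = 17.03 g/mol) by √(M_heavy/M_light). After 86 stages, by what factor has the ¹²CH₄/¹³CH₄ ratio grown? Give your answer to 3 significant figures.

13.5

After 86 stages the ratio has grown by (√(17.03/16.03))^86 = (17.03/16.03)^(86/2).
= 1.06238^43 = 13.5.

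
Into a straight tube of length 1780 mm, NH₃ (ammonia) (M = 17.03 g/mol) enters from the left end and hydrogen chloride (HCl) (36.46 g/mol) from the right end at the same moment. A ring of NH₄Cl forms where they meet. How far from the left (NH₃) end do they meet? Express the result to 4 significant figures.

1057 mm

In equal time, each gas travels a distance ∝ its rate ∝ 1/√M, so d_NH₃/d_HCl = √(M_HCl/M_NH₃) = √(36.46/17.03) = 1.463.
With d_NH₃ + d_HCl = 1780 mm, d_HCl = 1780/(1 + 1.463) = 722.6 mm.
d_NH₃ = 1780 − 722.6 = 1057 mm.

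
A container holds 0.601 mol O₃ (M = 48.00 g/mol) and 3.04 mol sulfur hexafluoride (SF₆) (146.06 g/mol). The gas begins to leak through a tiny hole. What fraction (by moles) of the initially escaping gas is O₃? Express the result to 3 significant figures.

0.256

Rate_i ∝ x_i/√M_i (Graham's law weighted by mole fraction), so the effusate composition follows n_i/√M_i.
Mole fraction of O₃ in the effusate = (n_O₃/√M_O₃) / (n_O₃/√M_O₃ + n_SF₆/√M_SF₆)
= (0.601/√48.00) / (0.601/√48.00 + 3.04/√146.06) = 0.08675/(0.08675 + 0.2515) = 0.256.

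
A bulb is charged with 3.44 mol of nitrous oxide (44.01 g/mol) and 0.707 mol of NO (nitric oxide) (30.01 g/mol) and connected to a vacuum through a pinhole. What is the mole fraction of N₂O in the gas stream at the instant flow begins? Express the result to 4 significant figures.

Effusion rate of each component ∝ n_i/√M_i (partial pressure × 1/√M).
x_N₂O(eff) = (n_N₂O/√M_N₂O) / (n_N₂O/√M_N₂O + n_NO/√M_NO)
= (3.44/√44.01) / (3.44/√44.01 + 0.707/√30.01) = 0.5185/(0.5185 + 0.1291) = 0.8007.

0.8007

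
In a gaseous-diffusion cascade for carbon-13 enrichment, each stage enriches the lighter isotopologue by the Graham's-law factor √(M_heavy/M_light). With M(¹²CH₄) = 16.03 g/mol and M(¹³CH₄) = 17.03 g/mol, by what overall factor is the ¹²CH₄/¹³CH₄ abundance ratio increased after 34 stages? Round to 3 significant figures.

After 34 stages the ratio has grown by (√(17.03/16.03))^34 = (17.03/16.03)^(34/2).
= 1.06238^17 = 2.80.

2.80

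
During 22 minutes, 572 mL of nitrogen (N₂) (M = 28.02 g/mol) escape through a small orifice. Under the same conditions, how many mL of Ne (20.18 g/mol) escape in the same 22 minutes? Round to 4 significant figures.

674.0 mL

Since effusion rate ∝ 1/√M, rate_Ne/rate_N₂ = √(M_N₂/M_Ne) = √(28.02/20.18) = √1.389 = 1.178.
So the volume for Ne is 572 × 1.178 = 674.0 mL.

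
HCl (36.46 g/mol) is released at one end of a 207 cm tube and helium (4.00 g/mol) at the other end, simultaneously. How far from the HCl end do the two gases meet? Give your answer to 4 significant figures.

51.50 cm

Distances travelled in equal time are proportional to diffusion rates, so d_HCl/d_He = √(M_He/M_HCl) = √(4.00/36.46) = 0.3312.
With d_HCl + d_He = 207 cm, d_He = 207/(1 + 0.3312) = 155.5 cm.
d_HCl = 207 − 155.5 = 51.50 cm.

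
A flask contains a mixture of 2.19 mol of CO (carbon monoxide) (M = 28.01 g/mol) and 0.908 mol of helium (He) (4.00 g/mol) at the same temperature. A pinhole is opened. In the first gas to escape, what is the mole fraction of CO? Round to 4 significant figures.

0.4768

Each component's effusion rate ∝ (its partial pressure)·(1/√M) ∝ n_i/√M_i.
Mole fraction of CO in the effusate = (n_CO/√M_CO) / (n_CO/√M_CO + n_He/√M_He)
= (2.19/√28.01) / (2.19/√28.01 + 0.908/√4.00) = 0.4138/(0.4138 + 0.4540) = 0.4768.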